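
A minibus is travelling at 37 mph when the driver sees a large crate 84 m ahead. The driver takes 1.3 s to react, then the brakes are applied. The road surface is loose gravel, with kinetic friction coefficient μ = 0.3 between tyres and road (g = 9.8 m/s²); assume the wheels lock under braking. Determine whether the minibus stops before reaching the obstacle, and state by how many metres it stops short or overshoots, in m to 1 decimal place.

Yes — it stops 16.0 m short of the obstacle

37 mph × 0.44704 = 16.5405 m/s.
a = μg = 0.3 × 9.8 = 2.940 m/s².
Reaction distance = 16.5405 × 1.3 = 21.503 m.
Braking distance = v²/(2a) = 273.588 / 5.880 = 46.529 m.
Total stopping distance = 21.503 + 46.529 = 68.032 m, vs 84 m available — it stops with 84 − 68.032 = 15.968 m to spare.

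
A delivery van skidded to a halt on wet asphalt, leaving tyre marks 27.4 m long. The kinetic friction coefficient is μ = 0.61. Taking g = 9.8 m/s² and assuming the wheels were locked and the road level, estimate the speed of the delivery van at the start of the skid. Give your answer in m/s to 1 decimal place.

Deceleration a = μg = 0.61 × 9.8 = 5.978 m/s².
v = √(2a·d) = √(2 × 5.978 × 27.4) = √327.594 = 18.0996 m/s.

Initial speed ≈ 18.1 m/s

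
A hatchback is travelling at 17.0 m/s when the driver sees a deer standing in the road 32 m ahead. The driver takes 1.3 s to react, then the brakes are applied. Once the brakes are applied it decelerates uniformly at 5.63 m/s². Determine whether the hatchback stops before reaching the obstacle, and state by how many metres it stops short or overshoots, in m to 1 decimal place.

Reaction distance = 17.0000 × 1.3 = 22.100 m.
Braking distance = v²/(2a) = 289.000 / 11.260 = 25.666 m.
Total stopping distance = 22.100 + 25.666 = 47.766 m, vs 32 m available — it cannot stop in time and overshoots by 47.766 − 32 = 15.766 m.

No — it overshoots by 15.8 m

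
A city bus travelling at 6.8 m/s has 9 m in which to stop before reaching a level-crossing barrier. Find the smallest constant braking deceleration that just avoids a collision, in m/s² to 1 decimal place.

Required deceleration ≈ 2.6 m/s²

v² = 2a·d ⇒ a = v²/(2d) = 6.8000² / (2 × 9.000) = 46.240 / 18.000 = 2.5689 m/s².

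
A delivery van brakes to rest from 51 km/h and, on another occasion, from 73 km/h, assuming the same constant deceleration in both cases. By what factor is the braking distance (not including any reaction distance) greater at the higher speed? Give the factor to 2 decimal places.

Braking distance d = v²/(2a), so with a fixed, d ∝ v².
Factor = (73/51)² = 1.4314² = 2.0489.

Factor ≈ 2.05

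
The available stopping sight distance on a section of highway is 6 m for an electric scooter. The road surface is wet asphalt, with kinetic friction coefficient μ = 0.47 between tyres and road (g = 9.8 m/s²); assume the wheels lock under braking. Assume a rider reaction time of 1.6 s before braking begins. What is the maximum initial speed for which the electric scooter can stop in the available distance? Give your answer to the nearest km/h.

Maximum speed ≈ 11 km/h

a = μg = 0.47 × 9.8 = 4.606 m/s².
Stopping distance: v·t_r + v²/(2a) = 6 with t_r = 1.6 s and a = 4.606 m/s².
So v² + 14.739 v − 55.27 = 0.
Positive root: v = −a·t_r + √((a·t_r)² + 2a·d) = −7.370 + √(54.317 + 55.27) = 3.0984 m/s.
3.0984 m/s × 3.6 = 11.154 km/h.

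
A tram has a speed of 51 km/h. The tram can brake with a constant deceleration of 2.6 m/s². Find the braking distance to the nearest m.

Braking distance ≈ 39 m

51 km/h ÷ 3.6 = 14.1667 m/s.
Braking distance = v²/(2a) = 14.1667² / (2 × 2.600) = 200.695 / 5.200 = 38.595 m.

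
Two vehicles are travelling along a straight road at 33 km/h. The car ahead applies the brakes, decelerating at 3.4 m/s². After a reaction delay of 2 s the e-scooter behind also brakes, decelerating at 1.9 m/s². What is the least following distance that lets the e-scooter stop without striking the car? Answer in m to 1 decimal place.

33 km/h ÷ 3.6 = 9.1667 m/s.
Leader travels v²/(2a_L) = 84.028 / 6.800 = 12.357 m before stopping.
Follower covers v·t_r = 9.1667 × 2 = 18.333 m while reacting, then v²/(2a_F) = 84.028 / 3.800 = 22.113 m while braking, for a total of 18.333 + 22.113 = 40.446 m.
Since a_F ≤ a_L and the follower starts braking later, the follower is never slower than the leader, so the closest approach is when both have stopped.
Minimum gap = 40.446 − 12.357 = 28.089 m.

Minimum gap ≈ 28.1 m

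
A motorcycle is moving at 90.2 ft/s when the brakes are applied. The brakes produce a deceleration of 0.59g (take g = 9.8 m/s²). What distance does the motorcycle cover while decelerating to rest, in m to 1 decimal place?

90.2 ft/s × 0.3048 = 27.4930 m/s.
a = 0.59 × 9.8 = 5.782 m/s².
Braking distance = v²/(2a) = 27.4930² / (2 × 5.782) = 755.865 / 11.564 = 65.364 m.

Braking distance ≈ 65.4 m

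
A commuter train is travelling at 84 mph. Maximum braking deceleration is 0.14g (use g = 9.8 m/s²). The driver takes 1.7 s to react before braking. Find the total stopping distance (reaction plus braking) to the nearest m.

Total stopping distance ≈ 578 m

84 mph × 0.44704 = 37.5514 m/s.
a = 0.14 × 9.8 = 1.372 m/s².
Reaction distance = v·t_r = 37.5514 × 1.7 = 63.837 m.
Braking distance = v²/(2a) = 37.5514² / (2 × 1.372) = 1410.108 / 2.744 = 513.888 m.
Total = 63.837 + 513.888 = 577.725 m.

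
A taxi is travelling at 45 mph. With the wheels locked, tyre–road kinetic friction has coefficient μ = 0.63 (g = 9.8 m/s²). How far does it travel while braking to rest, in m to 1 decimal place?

Braking distance ≈ 32.8 m

45 mph × 0.44704 = 20.1168 m/s.
a = μg = 0.63 × 9.8 = 6.174 m/s².
Braking distance = v²/(2a) = 20.1168² / (2 × 6.174) = 404.686 / 12.348 = 32.773 m.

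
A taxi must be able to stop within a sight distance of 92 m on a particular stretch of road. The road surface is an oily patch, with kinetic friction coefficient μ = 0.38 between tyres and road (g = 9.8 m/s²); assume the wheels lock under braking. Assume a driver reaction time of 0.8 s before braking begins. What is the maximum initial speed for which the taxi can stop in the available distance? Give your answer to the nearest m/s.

a = μg = 0.38 × 9.8 = 3.724 m/s².
Stopping distance: v·t_r + v²/(2a) = 92 with t_r = 0.8 s and a = 3.724 m/s².
So v² + 5.958 v − 685.22 = 0.
Positive root: v = −a·t_r + √((a·t_r)² + 2a·d) = −2.979 + √(8.874 + 685.22) = 23.3667 m/s.

Maximum speed ≈ 23 m/s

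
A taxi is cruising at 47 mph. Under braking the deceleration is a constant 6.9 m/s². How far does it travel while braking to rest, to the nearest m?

Braking distance ≈ 32 m

47 mph × 0.44704 = 21.0109 m/s.
Braking distance = v²/(2a) = 21.0109² / (2 × 6.900) = 441.458 / 13.800 = 31.990 m.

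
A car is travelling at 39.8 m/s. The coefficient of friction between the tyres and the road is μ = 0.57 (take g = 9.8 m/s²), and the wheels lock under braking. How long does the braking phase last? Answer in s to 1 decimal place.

Braking time ≈ 7.1 s

a = μg = 0.57 × 9.8 = 5.586 m/s².
Braking time = v/a = 39.8000 / 5.586 = 7.125 s.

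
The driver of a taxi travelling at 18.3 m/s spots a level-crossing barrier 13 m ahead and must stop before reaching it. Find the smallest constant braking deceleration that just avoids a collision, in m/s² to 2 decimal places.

v² = 2a·d ⇒ a = v²/(2d) = 18.3000² / (2 × 13.000) = 334.890 / 26.000 = 12.8804 m/s².

Required deceleration ≈ 12.88 m/s²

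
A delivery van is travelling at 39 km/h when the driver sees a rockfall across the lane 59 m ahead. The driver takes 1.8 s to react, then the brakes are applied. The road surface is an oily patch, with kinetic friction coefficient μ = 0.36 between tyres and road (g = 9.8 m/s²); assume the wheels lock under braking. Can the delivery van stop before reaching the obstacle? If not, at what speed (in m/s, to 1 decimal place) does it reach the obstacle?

Yes — it stops about 22.9 m short of the obstacle, so it never reaches it

39 km/h ÷ 3.6 = 10.8333 m/s.
a = μg = 0.36 × 9.8 = 3.528 m/s².
Reaction distance = 10.8333 × 1.8 = 19.500 m.
Braking distance = v²/(2a) = 117.360 / 7.056 = 16.633 m.
Total stopping distance = 19.500 + 16.633 = 36.133 m, vs 59 m available — it stops with 59 − 36.133 = 22.867 m to spare.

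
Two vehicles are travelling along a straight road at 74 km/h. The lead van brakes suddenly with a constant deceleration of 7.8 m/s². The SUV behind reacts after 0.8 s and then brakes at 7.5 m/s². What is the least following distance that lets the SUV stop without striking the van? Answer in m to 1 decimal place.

74 km/h ÷ 3.6 = 20.5556 m/s.
Leader travels v²/(2a_L) = 422.533 / 15.600 = 27.085 m before stopping.
Follower covers v·t_r = 20.5556 × 0.8 = 16.444 m while reacting, then v²/(2a_F) = 422.533 / 15.000 = 28.169 m while braking, for a total of 16.444 + 28.169 = 44.613 m.
Since a_F ≤ a_L and the follower starts braking later, the follower is never slower than the leader, so the closest approach is when both have stopped.
Minimum gap = 44.613 − 27.085 = 17.528 m.

Minimum gap ≈ 17.5 m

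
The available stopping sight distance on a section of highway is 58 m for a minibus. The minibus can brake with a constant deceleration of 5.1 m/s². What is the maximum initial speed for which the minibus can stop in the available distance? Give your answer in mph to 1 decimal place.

Maximum speed ≈ 54.4 mph

v²/(2a) = d ⇒ v = √(2 × 5.100 × 58) = √591.60 = 24.3228 m/s.
24.3228 m/s ÷ 0.44704 = 54.409 mph.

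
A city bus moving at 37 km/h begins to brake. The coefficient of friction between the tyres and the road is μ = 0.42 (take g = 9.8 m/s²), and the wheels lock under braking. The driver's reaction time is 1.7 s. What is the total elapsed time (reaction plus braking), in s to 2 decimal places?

37 km/h ÷ 3.6 = 10.2778 m/s.
a = μg = 0.42 × 9.8 = 4.116 m/s².
Braking time = v/a = 10.2778 / 4.116 = 2.497 s.
Total = 1.7 + 2.497 = 4.197 s.

Total time ≈ 4.20 s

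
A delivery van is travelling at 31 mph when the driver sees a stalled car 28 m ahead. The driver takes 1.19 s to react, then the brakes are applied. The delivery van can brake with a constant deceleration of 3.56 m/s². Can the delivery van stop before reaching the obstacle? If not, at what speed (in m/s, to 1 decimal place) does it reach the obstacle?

31 mph × 0.44704 = 13.8582 m/s.
Reaction distance = 13.8582 × 1.19 = 16.491 m.
Braking distance needed to stop: v²/(2a) = 192.050 / 7.120 = 26.973 m, so total needed = 16.491 + 26.973 = 43.464 m > 28 m — it cannot stop.
Distance remaining when braking begins: 28 − 16.491 = 11.509 m.
v² = v₀² − 2a·d = 192.050 − 2 × 3.560 × 11.509 = 110.106 m²/s².
v = √110.106 = 10.493 m/s.

No — it strikes the obstacle at 10.5 m/s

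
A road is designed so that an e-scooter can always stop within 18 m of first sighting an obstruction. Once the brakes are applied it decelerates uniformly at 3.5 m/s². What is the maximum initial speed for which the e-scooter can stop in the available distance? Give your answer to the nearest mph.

Maximum speed ≈ 25 mph

v²/(2a) = d ⇒ v = √(2 × 3.500 × 18) = √126.00 = 11.2250 m/s.
11.2250 m/s ÷ 0.44704 = 25.110 mph.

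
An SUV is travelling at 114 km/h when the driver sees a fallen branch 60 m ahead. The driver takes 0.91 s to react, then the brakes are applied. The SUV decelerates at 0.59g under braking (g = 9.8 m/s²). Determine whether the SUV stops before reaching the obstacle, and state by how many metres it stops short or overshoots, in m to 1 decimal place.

114 km/h ÷ 3.6 = 31.6667 m/s.
a = 0.59 × 9.8 = 5.782 m/s².
Reaction distance = 31.6667 × 0.91 = 28.817 m.
Braking distance = v²/(2a) = 1002.780 / 11.564 = 86.716 m.
Total stopping distance = 28.817 + 86.716 = 115.533 m, vs 60 m available — it cannot stop in time and overshoots by 115.533 − 60 = 55.533 m.

No — it overshoots by 55.5 m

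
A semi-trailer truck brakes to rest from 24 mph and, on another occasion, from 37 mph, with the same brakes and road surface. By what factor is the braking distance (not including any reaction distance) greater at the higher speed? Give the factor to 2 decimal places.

Factor ≈ 2.38

Braking distance d = v²/(2a), so with a fixed, d ∝ v².
Factor = (37/24)² = 1.5417² = 2.3768.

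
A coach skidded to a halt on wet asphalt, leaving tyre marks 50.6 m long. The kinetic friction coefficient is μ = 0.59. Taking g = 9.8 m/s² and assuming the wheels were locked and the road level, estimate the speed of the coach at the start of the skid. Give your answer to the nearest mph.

Deceleration a = μg = 0.59 × 9.8 = 5.782 m/s².
v = √(2a·d) = √(2 × 5.782 × 50.6) = √585.138 = 24.1896 m/s.
= 24.1896 ÷ 0.44704 = 54.111 mph.

Initial speed ≈ 54 mph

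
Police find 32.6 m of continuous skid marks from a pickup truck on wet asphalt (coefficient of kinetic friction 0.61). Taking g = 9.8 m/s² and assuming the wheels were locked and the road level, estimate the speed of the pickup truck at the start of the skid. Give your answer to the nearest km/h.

Deceleration a = μg = 0.61 × 9.8 = 5.978 m/s².
v = √(2a·d) = √(2 × 5.978 × 32.6) = √389.766 = 19.7425 m/s.
= 19.7425 × 3.6 = 71.073 km/h.

Initial speed ≈ 71 km/h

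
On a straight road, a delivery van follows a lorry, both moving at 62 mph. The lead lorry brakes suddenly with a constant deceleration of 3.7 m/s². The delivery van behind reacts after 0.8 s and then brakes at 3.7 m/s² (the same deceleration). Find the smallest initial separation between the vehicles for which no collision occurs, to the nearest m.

62 mph × 0.44704 = 27.7165 m/s.
Leader travels v²/(2a_L) = 768.204 / 7.400 = 103.811 m before stopping.
Follower covers v·t_r = 27.7165 × 0.8 = 22.173 m while reacting, then v²/(2a_F) = 768.204 / 7.400 = 103.811 m while braking, for a total of 22.173 + 103.811 = 125.984 m.
Since a_F ≤ a_L and the follower starts braking later, the follower is never slower than the leader, so the closest approach is when both have stopped.
Minimum gap = 125.984 − 103.811 = 22.173 m.

Minimum gap ≈ 22 m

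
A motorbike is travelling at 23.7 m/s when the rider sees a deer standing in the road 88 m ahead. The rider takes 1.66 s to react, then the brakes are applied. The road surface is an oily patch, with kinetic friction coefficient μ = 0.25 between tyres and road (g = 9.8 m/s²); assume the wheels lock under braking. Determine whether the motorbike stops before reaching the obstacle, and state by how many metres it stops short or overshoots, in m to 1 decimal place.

No — it overshoots by 66.0 m

a = μg = 0.25 × 9.8 = 2.450 m/s².
Reaction distance = 23.7000 × 1.66 = 39.342 m.
Braking distance = v²/(2a) = 561.690 / 4.900 = 114.631 m.
Total stopping distance = 39.342 + 114.631 = 153.973 m, vs 88 m available — it cannot stop in time and overshoots by 153.973 − 88 = 65.973 m.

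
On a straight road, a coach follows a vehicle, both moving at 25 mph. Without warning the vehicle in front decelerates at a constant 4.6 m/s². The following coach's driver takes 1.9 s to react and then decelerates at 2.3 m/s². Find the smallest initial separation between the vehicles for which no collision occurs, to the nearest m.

25 mph × 0.44704 = 11.1760 m/s.
Leader travels v²/(2a_L) = 124.903 / 9.200 = 13.576 m before stopping.
Follower covers v·t_r = 11.1760 × 1.9 = 21.234 m while reacting, then v²/(2a_F) = 124.903 / 4.600 = 27.153 m while braking, for a total of 21.234 + 27.153 = 48.387 m.
Since a_F ≤ a_L and the follower starts braking later, the follower is never slower than the leader, so the closest approach is when both have stopped.
Minimum gap = 48.387 − 13.576 = 34.811 m.

Minimum gap ≈ 35 m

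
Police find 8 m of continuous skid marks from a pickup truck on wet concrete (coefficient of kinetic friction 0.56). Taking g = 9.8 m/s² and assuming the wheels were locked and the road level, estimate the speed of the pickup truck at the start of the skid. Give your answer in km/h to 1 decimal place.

Initial speed ≈ 33.7 km/h

Deceleration a = μg = 0.56 × 9.8 = 5.488 m/s².
v = √(2a·d) = √(2 × 5.488 × 8) = √87.808 = 9.3706 m/s.
= 9.3706 × 3.6 = 33.734 km/h.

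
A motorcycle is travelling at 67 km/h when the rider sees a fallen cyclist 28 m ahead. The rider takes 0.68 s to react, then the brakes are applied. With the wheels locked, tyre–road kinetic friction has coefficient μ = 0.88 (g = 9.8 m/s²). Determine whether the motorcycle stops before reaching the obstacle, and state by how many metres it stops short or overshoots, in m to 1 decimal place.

67 km/h ÷ 3.6 = 18.6111 m/s.
a = μg = 0.88 × 9.8 = 8.624 m/s².
Reaction distance = 18.6111 × 0.68 = 12.656 m.
Braking distance = v²/(2a) = 346.373 / 17.248 = 20.082 m.
Total stopping distance = 12.656 + 20.082 = 32.738 m, vs 28 m available — it cannot stop in time and overshoots by 32.738 − 28 = 4.738 m.

No — it overshoots by 4.7 m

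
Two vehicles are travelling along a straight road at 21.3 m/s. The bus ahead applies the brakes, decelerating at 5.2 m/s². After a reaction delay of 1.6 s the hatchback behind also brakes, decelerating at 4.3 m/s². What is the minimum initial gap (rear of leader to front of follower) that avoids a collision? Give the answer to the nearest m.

Leader travels v²/(2a_L) = 453.690 / 10.400 = 43.624 m before stopping.
Follower covers v·t_r = 21.3000 × 1.6 = 34.080 m while reacting, then v²/(2a_F) = 453.690 / 8.600 = 52.755 m while braking, for a total of 34.080 + 52.755 = 86.835 m.
Since a_F ≤ a_L and the follower starts braking later, the follower is never slower than the leader, so the closest approach is when both have stopped.
Minimum gap = 86.835 − 43.624 = 43.211 m.

Minimum gap ≈ 43 m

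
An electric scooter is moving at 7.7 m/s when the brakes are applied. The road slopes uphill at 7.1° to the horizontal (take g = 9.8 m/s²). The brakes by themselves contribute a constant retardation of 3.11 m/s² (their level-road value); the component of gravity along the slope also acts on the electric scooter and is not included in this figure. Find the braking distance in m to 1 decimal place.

Braking distance ≈ 6.9 m

Gravity along the uphill slope adds to the braking deceleration: a_eff = 3.110 + 9.8·sin 7.1° = 3.110 + 1.211 = 4.321 m/s².
Braking distance = v²/(2a) = 7.7000² / (2 × 4.321) = 59.290 / 8.642 = 6.861 m.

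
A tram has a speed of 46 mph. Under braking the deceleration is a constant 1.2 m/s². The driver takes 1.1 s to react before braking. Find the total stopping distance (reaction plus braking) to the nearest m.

46 mph × 0.44704 = 20.5638 m/s.
Reaction distance = v·t_r = 20.5638 × 1.1 = 22.620 m.
Braking distance = v²/(2a) = 20.5638² / (2 × 1.200) = 422.870 / 2.400 = 176.196 m.
Total = 22.620 + 176.196 = 198.816 m.

Total stopping distance ≈ 199 m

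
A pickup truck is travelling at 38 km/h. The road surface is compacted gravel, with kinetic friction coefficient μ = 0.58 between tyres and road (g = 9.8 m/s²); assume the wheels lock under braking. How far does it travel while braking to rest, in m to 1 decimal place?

38 km/h ÷ 3.6 = 10.5556 m/s.
a = μg = 0.58 × 9.8 = 5.684 m/s².
Braking distance = v²/(2a) = 10.5556² / (2 × 5.684) = 111.421 / 11.368 = 9.801 m.

Braking distance ≈ 9.8 m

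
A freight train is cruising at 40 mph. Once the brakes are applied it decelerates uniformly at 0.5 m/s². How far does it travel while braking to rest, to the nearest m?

40 mph × 0.44704 = 17.8816 m/s.
Braking distance = v²/(2a) = 17.8816² / (2 × 0.500) = 319.752 / 1.000 = 319.752 m.

Braking distance ≈ 320 m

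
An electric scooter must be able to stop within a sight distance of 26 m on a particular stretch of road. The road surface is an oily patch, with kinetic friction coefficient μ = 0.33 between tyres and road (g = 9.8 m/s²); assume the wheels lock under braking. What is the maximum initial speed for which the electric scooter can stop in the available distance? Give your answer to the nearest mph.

a = μg = 0.33 × 9.8 = 3.234 m/s².
v²/(2a) = d ⇒ v = √(2 × 3.234 × 26) = √168.17 = 12.9680 m/s.
12.9680 m/s ÷ 0.44704 = 29.009 mph.

Maximum speed ≈ 29 mph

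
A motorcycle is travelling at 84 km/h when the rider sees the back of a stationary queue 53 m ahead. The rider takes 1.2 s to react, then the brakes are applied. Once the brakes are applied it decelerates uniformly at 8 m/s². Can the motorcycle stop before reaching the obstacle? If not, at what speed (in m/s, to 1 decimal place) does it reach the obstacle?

No — it strikes the obstacle at 12.0 m/s

84 km/h ÷ 3.6 = 23.3333 m/s.
Reaction distance = 23.3333 × 1.2 = 28.000 m.
Braking distance needed to stop: v²/(2a) = 544.443 / 16.000 = 34.028 m, so total needed = 28.000 + 34.028 = 62.028 m > 53 m — it cannot stop.
Distance remaining when braking begins: 53 − 28.000 = 25.000 m.
v² = v₀² − 2a·d = 544.443 − 2 × 8.000 × 25.000 = 144.443 m²/s².
v = √144.443 = 12.018 m/s.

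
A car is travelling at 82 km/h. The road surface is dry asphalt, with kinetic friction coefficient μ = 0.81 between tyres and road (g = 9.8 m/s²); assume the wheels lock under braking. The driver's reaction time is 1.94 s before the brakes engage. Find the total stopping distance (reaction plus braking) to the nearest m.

Total stopping distance ≈ 77 m

82 km/h ÷ 3.6 = 22.7778 m/s.
a = μg = 0.81 × 9.8 = 7.938 m/s².
Reaction distance = v·t_r = 22.7778 × 1.94 = 44.189 m.
Braking distance = v²/(2a) = 22.7778² / (2 × 7.938) = 518.828 / 15.876 = 32.680 m.
Total = 44.189 + 32.680 = 76.869 m.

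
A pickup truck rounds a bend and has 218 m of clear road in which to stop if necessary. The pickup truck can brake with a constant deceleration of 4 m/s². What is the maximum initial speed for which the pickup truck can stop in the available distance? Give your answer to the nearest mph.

v²/(2a) = d ⇒ v = √(2 × 4.000 × 218) = √1744.00 = 41.7612 m/s.
41.7612 m/s ÷ 0.44704 = 93.417 mph.

Maximum speed ≈ 93 mph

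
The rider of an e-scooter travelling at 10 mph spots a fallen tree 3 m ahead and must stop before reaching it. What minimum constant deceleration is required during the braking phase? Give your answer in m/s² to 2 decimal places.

10 mph × 0.44704 = 4.4704 m/s.
v² = 2a·d ⇒ a = v²/(2d) = 4.4704² / (2 × 3.000) = 19.984 / 6.000 = 3.3307 m/s².

Required deceleration ≈ 3.33 m/s²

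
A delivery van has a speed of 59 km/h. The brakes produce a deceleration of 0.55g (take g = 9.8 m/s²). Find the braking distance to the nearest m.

Braking distance ≈ 25 m

59 km/h ÷ 3.6 = 16.3889 m/s.
a = 0.55 × 9.8 = 5.390 m/s².
Braking distance = v²/(2a) = 16.3889² / (2 × 5.390) = 268.596 / 10.780 = 24.916 m.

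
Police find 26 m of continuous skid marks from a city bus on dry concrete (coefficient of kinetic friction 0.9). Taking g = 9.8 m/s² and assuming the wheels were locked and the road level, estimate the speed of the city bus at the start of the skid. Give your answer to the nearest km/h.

Deceleration a = μg = 0.9 × 9.8 = 8.820 m/s².
v = √(2a·d) = √(2 × 8.820 × 26) = √458.640 = 21.4159 m/s.
= 21.4159 × 3.6 = 77.097 km/h.

Initial speed ≈ 77 km/h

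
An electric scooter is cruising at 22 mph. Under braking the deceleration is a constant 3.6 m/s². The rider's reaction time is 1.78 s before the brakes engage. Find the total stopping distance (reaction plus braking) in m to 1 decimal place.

Total stopping distance ≈ 30.9 m

22 mph × 0.44704 = 9.8349 m/s.
Reaction distance = v·t_r = 9.8349 × 1.78 = 17.506 m.
Braking distance = v²/(2a) = 9.8349² / (2 × 3.600) = 96.725 / 7.200 = 13.434 m.
Total = 17.506 + 13.434 = 30.940 m.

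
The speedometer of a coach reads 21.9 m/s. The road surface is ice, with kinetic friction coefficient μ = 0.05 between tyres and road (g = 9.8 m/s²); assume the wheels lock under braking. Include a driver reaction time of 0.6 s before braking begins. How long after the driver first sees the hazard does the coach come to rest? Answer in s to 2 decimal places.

Total time ≈ 45.29 s

a = μg = 0.05 × 9.8 = 0.490 m/s².
Braking time = v/a = 21.9000 / 0.490 = 44.694 s.
Total = 0.6 + 44.694 = 45.294 s.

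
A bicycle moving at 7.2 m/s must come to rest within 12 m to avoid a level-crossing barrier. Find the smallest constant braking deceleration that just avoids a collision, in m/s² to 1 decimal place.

v² = 2a·d ⇒ a = v²/(2d) = 7.2000² / (2 × 12.000) = 51.840 / 24.000 = 2.1600 m/s².

Required deceleration ≈ 2.2 m/s²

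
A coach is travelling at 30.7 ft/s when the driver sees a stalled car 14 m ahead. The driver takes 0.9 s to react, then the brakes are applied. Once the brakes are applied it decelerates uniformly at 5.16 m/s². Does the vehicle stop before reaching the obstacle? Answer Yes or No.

30.7 ft/s × 0.3048 = 9.3574 m/s.
Reaction distance = 9.3574 × 0.9 = 8.422 m.
Braking distance = v²/(2a) = 87.561 / 10.320 = 8.485 m.
Total stopping distance = 8.422 + 8.485 = 16.907 m, vs 14 m available — it cannot stop in time and overshoots by 16.907 − 14 = 2.907 m.

No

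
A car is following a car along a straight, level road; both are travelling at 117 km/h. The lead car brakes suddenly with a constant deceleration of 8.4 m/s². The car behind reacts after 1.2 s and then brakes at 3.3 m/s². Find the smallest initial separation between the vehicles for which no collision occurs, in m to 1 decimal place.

117 km/h ÷ 3.6 = 32.5000 m/s.
Leader travels v²/(2a_L) = 1056.250 / 16.800 = 62.872 m before stopping.
Follower covers v·t_r = 32.5000 × 1.2 = 39.000 m while reacting, then v²/(2a_F) = 1056.250 / 6.600 = 160.038 m while braking, for a total of 39.000 + 160.038 = 199.038 m.
Since a_F ≤ a_L and the follower starts braking later, the follower is never slower than the leader, so the closest approach is when both have stopped.
Minimum gap = 199.038 − 62.872 = 136.166 m.

Minimum gap ≈ 136.2 m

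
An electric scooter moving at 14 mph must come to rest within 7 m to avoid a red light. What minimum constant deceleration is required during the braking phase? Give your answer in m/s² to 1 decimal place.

Required deceleration ≈ 2.8 m/s²

14 mph × 0.44704 = 6.2586 m/s.
v² = 2a·d ⇒ a = v²/(2d) = 6.2586² / (2 × 7.000) = 39.170 / 14.000 = 2.7979 m/s².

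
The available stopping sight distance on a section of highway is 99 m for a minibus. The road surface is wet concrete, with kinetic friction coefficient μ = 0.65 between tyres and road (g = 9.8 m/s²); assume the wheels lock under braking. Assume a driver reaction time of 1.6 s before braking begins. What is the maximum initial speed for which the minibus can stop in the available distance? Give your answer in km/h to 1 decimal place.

a = μg = 0.65 × 9.8 = 6.370 m/s².
Stopping distance: v·t_r + v²/(2a) = 99 with t_r = 1.6 s and a = 6.370 m/s².
So v² + 20.384 v − 1261.26 = 0.
Positive root: v = −a·t_r + √((a·t_r)² + 2a·d) = −10.192 + √(103.877 + 1261.26) = 26.7558 m/s.
26.7558 m/s × 3.6 = 96.321 km/h.

Maximum speed ≈ 96.3 km/h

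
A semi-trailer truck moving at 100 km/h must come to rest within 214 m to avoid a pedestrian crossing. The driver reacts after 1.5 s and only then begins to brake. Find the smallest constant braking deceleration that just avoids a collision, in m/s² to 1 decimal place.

Required deceleration ≈ 2.2 m/s²

100 km/h ÷ 3.6 = 27.7778 m/s.
Distance covered during reaction = 27.7778 × 1.5 = 41.667 m.
Distance available for braking: 214 − 41.667 = 172.333 m.
v² = 2a·d ⇒ a = v²/(2d) = 27.7778² / (2 × 172.333) = 771.606 / 344.666 = 2.2387 m/s².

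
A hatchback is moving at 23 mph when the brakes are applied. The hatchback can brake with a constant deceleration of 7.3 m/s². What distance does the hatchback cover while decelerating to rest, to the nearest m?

23 mph × 0.44704 = 10.2819 m/s.
Braking distance = v²/(2a) = 10.2819² / (2 × 7.300) = 105.717 / 14.600 = 7.241 m.

Braking distance ≈ 7 m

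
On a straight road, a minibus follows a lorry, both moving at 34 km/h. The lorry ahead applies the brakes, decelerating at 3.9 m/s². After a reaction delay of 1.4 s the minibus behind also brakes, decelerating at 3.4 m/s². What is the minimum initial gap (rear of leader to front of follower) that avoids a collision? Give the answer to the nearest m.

Minimum gap ≈ 15 m

34 km/h ÷ 3.6 = 9.4444 m/s.
Leader travels v²/(2a_L) = 89.197 / 7.800 = 11.436 m before stopping.
Follower covers v·t_r = 9.4444 × 1.4 = 13.222 m while reacting, then v²/(2a_F) = 89.197 / 6.800 = 13.117 m while braking, for a total of 13.222 + 13.117 = 26.339 m.
Since a_F ≤ a_L and the follower starts braking later, the follower is never slower than the leader, so the closest approach is when both have stopped.
Minimum gap = 26.339 − 11.436 = 14.903 m.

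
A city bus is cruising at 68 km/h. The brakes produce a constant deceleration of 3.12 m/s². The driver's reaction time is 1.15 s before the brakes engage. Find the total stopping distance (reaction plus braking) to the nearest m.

Total stopping distance ≈ 79 m

68 km/h ÷ 3.6 = 18.8889 m/s.
Reaction distance = v·t_r = 18.8889 × 1.15 = 21.722 m.
Braking distance = v²/(2a) = 18.8889² / (2 × 3.120) = 356.791 / 6.240 = 57.178 m.
Total = 21.722 + 57.178 = 78.900 m.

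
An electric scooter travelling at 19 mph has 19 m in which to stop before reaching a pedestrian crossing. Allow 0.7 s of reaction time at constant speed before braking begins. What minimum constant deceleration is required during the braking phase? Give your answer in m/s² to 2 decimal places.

19 mph × 0.44704 = 8.4938 m/s.
Distance covered during reaction = 8.4938 × 0.7 = 5.946 m.
Distance available for braking: 19 − 5.946 = 13.054 m.
v² = 2a·d ⇒ a = v²/(2d) = 8.4938² / (2 × 13.054) = 72.145 / 26.108 = 2.7633 m/s².

Required deceleration ≈ 2.76 m/s²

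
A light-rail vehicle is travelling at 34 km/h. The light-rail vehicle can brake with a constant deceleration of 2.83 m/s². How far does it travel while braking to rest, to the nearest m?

Braking distance ≈ 16 m

34 km/h ÷ 3.6 = 9.4444 m/s.
Braking distance = v²/(2a) = 9.4444² / (2 × 2.830) = 89.197 / 5.660 = 15.759 m.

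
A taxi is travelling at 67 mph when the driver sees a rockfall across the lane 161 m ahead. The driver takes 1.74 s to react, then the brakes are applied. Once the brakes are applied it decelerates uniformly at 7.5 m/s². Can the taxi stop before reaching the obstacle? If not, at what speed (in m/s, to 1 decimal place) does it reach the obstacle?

67 mph × 0.44704 = 29.9517 m/s.
Reaction distance = 29.9517 × 1.74 = 52.116 m.
Braking distance = v²/(2a) = 897.104 / 15.000 = 59.807 m.
Total stopping distance = 52.116 + 59.807 = 111.923 m, vs 161 m available — it stops with 161 − 111.923 = 49.077 m to spare.

Yes — it stops about 49.1 m short of the obstacle, so it never reaches it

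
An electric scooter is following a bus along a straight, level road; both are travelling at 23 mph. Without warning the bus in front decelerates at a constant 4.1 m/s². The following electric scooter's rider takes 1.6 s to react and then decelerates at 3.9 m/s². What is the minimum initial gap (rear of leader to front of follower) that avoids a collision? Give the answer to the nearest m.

23 mph × 0.44704 = 10.2819 m/s.
Leader travels v²/(2a_L) = 105.717 / 8.200 = 12.892 m before stopping.
Follower covers v·t_r = 10.2819 × 1.6 = 16.451 m while reacting, then v²/(2a_F) = 105.717 / 7.800 = 13.553 m while braking, for a total of 16.451 + 13.553 = 30.004 m.
Since a_F ≤ a_L and the follower starts braking later, the follower is never slower than the leader, so the closest approach is when both have stopped.
Minimum gap = 30.004 − 12.892 = 17.112 m.

Minimum gap ≈ 17 m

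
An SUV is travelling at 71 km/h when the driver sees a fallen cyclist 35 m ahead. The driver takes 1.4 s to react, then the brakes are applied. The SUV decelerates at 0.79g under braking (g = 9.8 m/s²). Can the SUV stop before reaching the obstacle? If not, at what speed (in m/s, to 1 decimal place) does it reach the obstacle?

No — it strikes the obstacle at 16.6 m/s

71 km/h ÷ 3.6 = 19.7222 m/s.
a = 0.79 × 9.8 = 7.742 m/s².
Reaction distance = 19.7222 × 1.4 = 27.611 m.
Braking distance needed to stop: v²/(2a) = 388.965 / 15.484 = 25.120 m, so total needed = 27.611 + 25.120 = 52.731 m > 35 m — it cannot stop.
Distance remaining when braking begins: 35 − 27.611 = 7.389 m.
v² = v₀² − 2a·d = 388.965 − 2 × 7.742 × 7.389 = 274.554 m²/s².
v = √274.554 = 16.570 m/s.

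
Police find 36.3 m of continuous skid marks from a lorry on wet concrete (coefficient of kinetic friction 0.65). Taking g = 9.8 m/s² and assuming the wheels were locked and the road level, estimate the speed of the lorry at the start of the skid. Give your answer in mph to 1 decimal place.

Initial speed ≈ 48.1 mph

Deceleration a = μg = 0.65 × 9.8 = 6.370 m/s².
v = √(2a·d) = √(2 × 6.370 × 36.3) = √462.462 = 21.5049 m/s.
= 21.5049 ÷ 0.44704 = 48.105 mph.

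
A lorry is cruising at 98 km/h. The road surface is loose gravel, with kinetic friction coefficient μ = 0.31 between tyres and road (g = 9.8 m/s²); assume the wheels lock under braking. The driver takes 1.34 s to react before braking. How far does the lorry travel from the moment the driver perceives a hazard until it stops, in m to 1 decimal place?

98 km/h ÷ 3.6 = 27.2222 m/s.
a = μg = 0.31 × 9.8 = 3.038 m/s².
Reaction distance = v·t_r = 27.2222 × 1.34 = 36.478 m.
Braking distance = v²/(2a) = 27.2222² / (2 × 3.038) = 741.048 / 6.076 = 121.963 m.
Total = 36.478 + 121.963 = 158.441 m.

Total stopping distance ≈ 158.4 m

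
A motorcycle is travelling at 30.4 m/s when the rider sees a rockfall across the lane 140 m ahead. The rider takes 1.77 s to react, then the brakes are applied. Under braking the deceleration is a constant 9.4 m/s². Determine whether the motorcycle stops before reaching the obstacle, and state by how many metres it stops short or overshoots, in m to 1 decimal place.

Yes — it stops 37.0 m short of the obstacle

Reaction distance = 30.4000 × 1.77 = 53.808 m.
Braking distance = v²/(2a) = 924.160 / 18.800 = 49.157 m.
Total stopping distance = 53.808 + 49.157 = 102.965 m, vs 140 m available — it stops with 140 − 102.965 = 37.035 m to spare.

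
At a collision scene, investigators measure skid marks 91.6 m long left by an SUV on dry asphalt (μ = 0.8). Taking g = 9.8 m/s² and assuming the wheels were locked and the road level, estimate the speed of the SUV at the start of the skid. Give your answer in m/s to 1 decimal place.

Initial speed ≈ 37.9 m/s

Deceleration a = μg = 0.8 × 9.8 = 7.840 m/s².
v = √(2a·d) = √(2 × 7.840 × 91.6) = √1436.288 = 37.8984 m/s.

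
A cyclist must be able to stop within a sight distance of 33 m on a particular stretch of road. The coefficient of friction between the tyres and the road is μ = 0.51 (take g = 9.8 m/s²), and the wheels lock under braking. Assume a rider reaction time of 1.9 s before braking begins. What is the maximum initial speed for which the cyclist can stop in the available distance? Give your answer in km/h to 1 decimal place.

a = μg = 0.51 × 9.8 = 4.998 m/s².
Stopping distance: v·t_r + v²/(2a) = 33 with t_r = 1.9 s and a = 4.998 m/s².
So v² + 18.992 v − 329.87 = 0.
Positive root: v = −a·t_r + √((a·t_r)² + 2a·d) = −9.496 + √(90.174 + 329.87) = 10.9990 m/s.
10.9990 m/s × 3.6 = 39.596 km/h.

Maximum speed ≈ 39.6 km/h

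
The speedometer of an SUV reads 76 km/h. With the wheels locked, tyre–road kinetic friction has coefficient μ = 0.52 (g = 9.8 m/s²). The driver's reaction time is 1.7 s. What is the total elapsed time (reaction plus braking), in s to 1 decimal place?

Total time ≈ 5.8 s

76 km/h ÷ 3.6 = 21.1111 m/s.
a = μg = 0.52 × 9.8 = 5.096 m/s².
Braking time = v/a = 21.1111 / 5.096 = 4.143 s.
Total = 1.7 + 4.143 = 5.843 s.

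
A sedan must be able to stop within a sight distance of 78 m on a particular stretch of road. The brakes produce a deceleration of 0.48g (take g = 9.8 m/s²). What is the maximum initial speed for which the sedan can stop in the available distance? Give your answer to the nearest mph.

a = 0.48 × 9.8 = 4.704 m/s².
v²/(2a) = d ⇒ v = √(2 × 4.704 × 78) = √733.82 = 27.0891 m/s.
27.0891 m/s ÷ 0.44704 = 60.597 mph.

Maximum speed ≈ 61 mph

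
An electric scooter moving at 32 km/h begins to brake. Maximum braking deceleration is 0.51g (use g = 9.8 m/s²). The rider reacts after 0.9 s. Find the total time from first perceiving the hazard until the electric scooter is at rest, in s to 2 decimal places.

32 km/h ÷ 3.6 = 8.8889 m/s.
a = 0.51 × 9.8 = 4.998 m/s².
Braking time = v/a = 8.8889 / 4.998 = 1.778 s.
Total = 0.9 + 1.778 = 2.678 s.

Total time ≈ 2.68 s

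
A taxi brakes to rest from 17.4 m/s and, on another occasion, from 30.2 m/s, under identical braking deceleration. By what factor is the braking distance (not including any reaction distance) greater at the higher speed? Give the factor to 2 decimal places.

Factor ≈ 3.01

Braking distance d = v²/(2a), so with a fixed, d ∝ v².
Factor = (30.2/17.4)² = 1.7356² = 3.0123.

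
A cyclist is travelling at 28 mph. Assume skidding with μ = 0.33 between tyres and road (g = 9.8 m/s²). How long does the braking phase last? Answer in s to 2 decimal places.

28 mph × 0.44704 = 12.5171 m/s.
a = μg = 0.33 × 9.8 = 3.234 m/s².
Braking time = v/a = 12.5171 / 3.234 = 3.870 s.

Braking time ≈ 3.87 s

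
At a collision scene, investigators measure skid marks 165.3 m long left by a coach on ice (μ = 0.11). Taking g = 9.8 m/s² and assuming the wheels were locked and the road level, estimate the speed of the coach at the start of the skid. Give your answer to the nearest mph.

Initial speed ≈ 42 mph

Deceleration a = μg = 0.11 × 9.8 = 1.078 m/s².
v = √(2a·d) = √(2 × 1.078 × 165.3) = √356.387 = 18.8782 m/s.
= 18.8782 ÷ 0.44704 = 42.229 mph.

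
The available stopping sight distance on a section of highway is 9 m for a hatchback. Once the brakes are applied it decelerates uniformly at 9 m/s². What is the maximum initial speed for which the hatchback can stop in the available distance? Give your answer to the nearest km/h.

v²/(2a) = d ⇒ v = √(2 × 9.000 × 9) = √162.00 = 12.7279 m/s.
12.7279 m/s × 3.6 = 45.820 km/h.

Maximum speed ≈ 46 km/h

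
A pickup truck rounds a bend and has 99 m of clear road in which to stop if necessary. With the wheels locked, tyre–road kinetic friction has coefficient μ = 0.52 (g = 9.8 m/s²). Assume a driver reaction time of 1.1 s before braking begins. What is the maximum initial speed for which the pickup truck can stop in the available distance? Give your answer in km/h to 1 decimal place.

a = μg = 0.52 × 9.8 = 5.096 m/s².
Stopping distance: v·t_r + v²/(2a) = 99 with t_r = 1.1 s and a = 5.096 m/s².
So v² + 11.211 v − 1009.01 = 0.
Positive root: v = −a·t_r + √((a·t_r)² + 2a·d) = −5.606 + √(31.427 + 1009.01) = 26.6498 m/s.
26.6498 m/s × 3.6 = 95.939 km/h.

Maximum speed ≈ 95.9 km/h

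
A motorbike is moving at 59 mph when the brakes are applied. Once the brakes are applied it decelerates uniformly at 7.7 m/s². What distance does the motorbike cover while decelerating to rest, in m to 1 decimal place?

59 mph × 0.44704 = 26.3754 m/s.
Braking distance = v²/(2a) = 26.3754² / (2 × 7.700) = 695.662 / 15.400 = 45.173 m.

Braking distance ≈ 45.2 m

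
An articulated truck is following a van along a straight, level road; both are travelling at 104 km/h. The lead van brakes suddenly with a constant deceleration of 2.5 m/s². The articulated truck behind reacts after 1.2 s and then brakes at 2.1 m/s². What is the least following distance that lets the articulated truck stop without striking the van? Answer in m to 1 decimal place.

Minimum gap ≈ 66.5 m

104 km/h ÷ 3.6 = 28.8889 m/s.
Leader travels v²/(2a_L) = 834.569 / 5.000 = 166.914 m before stopping.
Follower covers v·t_r = 28.8889 × 1.2 = 34.667 m while reacting, then v²/(2a_F) = 834.569 / 4.200 = 198.707 m while braking, for a total of 34.667 + 198.707 = 233.374 m.
Since a_F ≤ a_L and the follower starts braking later, the follower is never slower than the leader, so the closest approach is when both have stopped.
Minimum gap = 233.374 − 166.914 = 66.460 m.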